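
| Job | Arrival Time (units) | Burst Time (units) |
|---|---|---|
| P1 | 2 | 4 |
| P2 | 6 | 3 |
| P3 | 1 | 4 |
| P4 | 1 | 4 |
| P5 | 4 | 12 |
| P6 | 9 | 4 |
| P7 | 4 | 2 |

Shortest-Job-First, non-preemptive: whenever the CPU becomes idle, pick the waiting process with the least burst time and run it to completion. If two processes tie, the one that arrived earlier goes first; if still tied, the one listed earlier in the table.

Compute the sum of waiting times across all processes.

50

Schedule: | idle 0-1 | P3 1-5 | P7 5-7 | P2 7-10 | P4 10-14 | P1 14-18 | P6 18-22 | P5 22-34 |
Completion: P1=18  P2=10  P3=5  P4=14  P5=34  P6=22  P7=7
Turnaround (C−A): P1=16  P2=4  P3=4  P4=13  P5=30  P6=13  P7=3
Waiting = turnaround − burst: P1=12, P2=1, P3=0, P4=9, P5=18, P6=9, P7=1
Total waiting = 12 + 1 + 0 + 9 + 18 + 9 + 1 = 50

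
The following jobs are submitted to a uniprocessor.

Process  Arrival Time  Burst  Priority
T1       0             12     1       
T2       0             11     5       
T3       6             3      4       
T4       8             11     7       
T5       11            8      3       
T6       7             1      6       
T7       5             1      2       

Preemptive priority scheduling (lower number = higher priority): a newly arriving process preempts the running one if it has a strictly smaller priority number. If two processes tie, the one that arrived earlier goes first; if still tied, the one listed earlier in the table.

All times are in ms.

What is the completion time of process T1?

12

Gantt: | T1 0-12 | T7 12-13 | T5 13-21 | T3 21-24 | T2 24-35 | T6 35-36 | T4 36-47 |
Completion: T1=12  T2=35  T3=24  T4=47  T5=21  T6=36  T7=13
Turnaround (C−A): T1=12  T2=35  T3=18  T4=39  T5=10  T6=29  T7=8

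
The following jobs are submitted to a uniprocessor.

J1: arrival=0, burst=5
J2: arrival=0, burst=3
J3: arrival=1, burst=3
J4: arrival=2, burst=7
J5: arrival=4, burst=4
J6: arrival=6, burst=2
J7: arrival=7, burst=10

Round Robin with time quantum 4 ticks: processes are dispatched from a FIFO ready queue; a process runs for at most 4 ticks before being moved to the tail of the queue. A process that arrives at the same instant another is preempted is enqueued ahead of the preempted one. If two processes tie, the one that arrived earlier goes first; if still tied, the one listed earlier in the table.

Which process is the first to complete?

J2

Timeline: | J1 0-4 | J2 4-7 | J3 7-10 | J4 10-14 | J5 14-18 | J1 18-19 | J6 19-21 | J7 21-25 | J4 25-28 | J7 28-34 |
Completion: J1=19  J2=7  J3=10  J4=28  J5=18  J6=21  J7=34
Turnaround (C−A): J1=19  J2=7  J3=9  J4=26  J5=14  J6=15  J7=27
Finish order: J2 → J3 → J5 → J1 → J6 → J4 → J7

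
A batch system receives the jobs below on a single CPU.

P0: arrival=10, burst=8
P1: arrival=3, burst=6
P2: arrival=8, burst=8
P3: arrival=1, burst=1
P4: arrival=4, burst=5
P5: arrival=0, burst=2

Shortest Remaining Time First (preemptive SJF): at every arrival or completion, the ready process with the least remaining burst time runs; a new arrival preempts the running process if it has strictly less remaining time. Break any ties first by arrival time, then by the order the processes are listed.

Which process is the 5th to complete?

Gantt: | P5 0-2 | P3 2-3 | P1 3-9 | P4 9-14 | P2 14-22 | P0 22-30 |
Completion: P0=30  P1=9  P2=22  P3=3  P4=14  P5=2
Turnaround (C−A): P0=20  P1=6  P2=14  P3=2  P4=10  P5=2
Finish order: P5 → P3 → P1 → P4 → P2 → P0

P2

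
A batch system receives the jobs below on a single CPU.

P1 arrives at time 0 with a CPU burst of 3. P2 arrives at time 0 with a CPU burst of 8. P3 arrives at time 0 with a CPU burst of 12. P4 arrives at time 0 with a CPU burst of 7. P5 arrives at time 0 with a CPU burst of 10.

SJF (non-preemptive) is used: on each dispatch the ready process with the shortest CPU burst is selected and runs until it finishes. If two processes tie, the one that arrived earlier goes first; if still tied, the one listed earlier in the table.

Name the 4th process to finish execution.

Schedule: | P1 0-3 | P4 3-10 | P2 10-18 | P5 18-28 | P3 28-40 |
Completion: P1=3  P2=18  P3=40  P4=10  P5=28
Turnaround (C−A): P1=3  P2=18  P3=40  P4=10  P5=28
Finish order: P1 → P4 → P2 → P5 → P3

P5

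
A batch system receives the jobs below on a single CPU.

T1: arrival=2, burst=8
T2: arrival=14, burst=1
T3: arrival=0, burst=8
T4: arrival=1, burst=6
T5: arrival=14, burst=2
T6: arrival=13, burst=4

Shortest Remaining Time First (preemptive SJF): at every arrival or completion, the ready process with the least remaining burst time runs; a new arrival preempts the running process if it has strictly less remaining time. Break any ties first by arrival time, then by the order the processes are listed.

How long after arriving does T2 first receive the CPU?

0

Timeline: | T3 0-1 | T4 1-7 | T3 7-14 | T2 14-15 | T5 15-17 | T6 17-21 | T1 21-29 |
Completion: T1=29  T2=15  T3=14  T4=7  T5=17  T6=21
Response(T2) = first start − arrival = 14 − 14 = 0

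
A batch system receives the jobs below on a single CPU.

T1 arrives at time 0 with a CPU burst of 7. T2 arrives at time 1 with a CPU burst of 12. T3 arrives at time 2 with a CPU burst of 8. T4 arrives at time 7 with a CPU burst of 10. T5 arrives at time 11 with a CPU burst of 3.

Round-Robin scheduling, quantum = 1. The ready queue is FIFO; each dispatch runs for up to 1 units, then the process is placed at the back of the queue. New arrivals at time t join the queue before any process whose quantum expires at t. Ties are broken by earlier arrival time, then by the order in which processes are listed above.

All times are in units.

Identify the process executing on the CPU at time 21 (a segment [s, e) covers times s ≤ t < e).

Gantt: | T1 0-1 | T2 1-2 | T1 2-3 | T3 3-4 | T2 4-5 | T1 5-6 | T3 6-7 | T2 7-8 | T1 8-9 | T4 9-10 | T3 10-11 | T2 11-12 | T1 12-13 | T4 13-14 | T5 14-15 | T3 15-16 | T2 16-17 | T1 17-18 | T4 18-19 | T5 19-20 | T3 20-21 | T2 21-22 | T1 22-23 | T4 23-24 | T5 24-25 | T3 25-26 | T2 26-27 | T4 27-28 | T3 28-29 | T2 29-30 | T4 30-31 | T3 31-32 | T2 32-33 | T4 33-34 | T2 34-35 | T4 35-36 | T2 36-37 | T4 37-38 | T2 38-39 | T4 39-40 |
Completion: T1=23  T2=39  T3=32  T4=40  T5=25
Turnaround (C−A): T1=23  T2=38  T3=30  T4=33  T5=14

T2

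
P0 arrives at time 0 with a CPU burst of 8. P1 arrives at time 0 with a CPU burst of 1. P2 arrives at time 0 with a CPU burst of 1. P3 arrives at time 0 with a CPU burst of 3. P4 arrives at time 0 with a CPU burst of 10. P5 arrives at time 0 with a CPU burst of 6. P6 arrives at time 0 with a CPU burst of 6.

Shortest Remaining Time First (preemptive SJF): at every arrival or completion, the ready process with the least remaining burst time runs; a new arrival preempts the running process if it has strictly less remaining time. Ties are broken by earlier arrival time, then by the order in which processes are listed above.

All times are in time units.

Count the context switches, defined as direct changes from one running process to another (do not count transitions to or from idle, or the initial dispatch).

Gantt: | P1 0-1 | P2 1-2 | P3 2-5 | P5 5-11 | P6 11-17 | P0 17-25 | P4 25-35 |
Completion: P0=25  P1=1  P2=2  P3=5  P4=35  P5=11  P6=17

6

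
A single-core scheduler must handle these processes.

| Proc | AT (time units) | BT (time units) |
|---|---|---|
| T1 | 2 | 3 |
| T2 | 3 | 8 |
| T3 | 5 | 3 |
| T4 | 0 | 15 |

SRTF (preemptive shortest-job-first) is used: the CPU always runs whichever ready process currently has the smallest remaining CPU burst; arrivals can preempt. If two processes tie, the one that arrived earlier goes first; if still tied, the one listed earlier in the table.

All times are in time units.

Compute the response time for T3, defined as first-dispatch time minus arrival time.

Gantt: | T4 0-2 | T1 2-5 | T3 5-8 | T2 8-16 | T4 16-29 |
Completion: T1=5  T2=16  T3=8  T4=29
Turnaround (C−A): T1=3  T2=13  T3=3  T4=29
Response(T3) = first start − arrival = 5 − 5 = 0

0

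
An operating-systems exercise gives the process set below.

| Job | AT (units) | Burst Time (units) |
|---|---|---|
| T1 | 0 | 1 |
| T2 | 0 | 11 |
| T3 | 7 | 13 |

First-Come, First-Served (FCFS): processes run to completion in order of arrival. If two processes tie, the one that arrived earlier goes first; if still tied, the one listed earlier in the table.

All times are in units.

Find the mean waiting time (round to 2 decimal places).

2.00

Schedule: | T1 0-1 | T2 1-12 | T3 12-25 |
Completion: T1=1  T2=12  T3=25
Waiting times: T1=0, T2=1, T3=5
Average waiting = (0+1+5) / 3 = 6/3 = 2.00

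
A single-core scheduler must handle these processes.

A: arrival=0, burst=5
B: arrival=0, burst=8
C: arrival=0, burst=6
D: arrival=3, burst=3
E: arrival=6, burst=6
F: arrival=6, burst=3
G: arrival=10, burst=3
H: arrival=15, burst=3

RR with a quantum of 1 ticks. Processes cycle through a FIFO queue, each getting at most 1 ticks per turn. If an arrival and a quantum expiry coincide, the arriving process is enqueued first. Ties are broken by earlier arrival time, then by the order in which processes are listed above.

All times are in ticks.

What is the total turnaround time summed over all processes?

194

Timeline: | A 0-1 | B 1-2 | C 2-3 | A 3-4 | B 4-5 | D 5-6 | C 6-7 | A 7-8 | B 8-9 | E 9-10 | F 10-11 | D 11-12 | C 12-13 | A 13-14 | B 14-15 | G 15-16 | E 16-17 | F 17-18 | D 18-19 | C 19-20 | A 20-21 | H 21-22 | B 22-23 | G 23-24 | E 24-25 | F 25-26 | C 26-27 | H 27-28 | B 28-29 | G 29-30 | E 30-31 | C 31-32 | H 32-33 | B 33-34 | E 34-35 | B 35-36 | E 36-37 |
Completion: A=21  B=36  C=32  D=19  E=37  F=26  G=30  H=33
Turnaround (C−A): A=21  B=36  C=32  D=16  E=31  F=20  G=20  H=18
Turnaround = completion − arrival: A=21, B=36, C=32, D=16, E=31, F=20, G=20, H=18
Total turnaround = 21 + 36 + 32 + 16 + 31 + 20 + 20 + 18 = 194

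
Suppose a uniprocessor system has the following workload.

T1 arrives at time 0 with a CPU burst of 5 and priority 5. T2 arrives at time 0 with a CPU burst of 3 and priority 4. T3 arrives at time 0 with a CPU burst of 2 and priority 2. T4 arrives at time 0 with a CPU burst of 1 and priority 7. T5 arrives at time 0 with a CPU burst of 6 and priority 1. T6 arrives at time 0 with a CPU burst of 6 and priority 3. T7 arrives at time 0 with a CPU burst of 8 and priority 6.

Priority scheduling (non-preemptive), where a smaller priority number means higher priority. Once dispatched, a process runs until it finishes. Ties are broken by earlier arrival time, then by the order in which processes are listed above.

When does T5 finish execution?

6

Schedule: | T5 0-6 | T3 6-8 | T6 8-14 | T2 14-17 | T1 17-22 | T7 22-30 | T4 30-31 |
Completion: T1=22  T2=17  T3=8  T4=31  T5=6  T6=14  T7=30
Turnaround (C−A): T1=22  T2=17  T3=8  T4=31  T5=6  T6=14  T7=30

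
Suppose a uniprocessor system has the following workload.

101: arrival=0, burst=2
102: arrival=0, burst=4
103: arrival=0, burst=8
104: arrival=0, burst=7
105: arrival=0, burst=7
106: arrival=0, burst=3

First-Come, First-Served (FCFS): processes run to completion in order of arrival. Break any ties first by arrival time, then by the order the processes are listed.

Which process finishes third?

Gantt: | 101 0-2 | 102 2-6 | 103 6-14 | 104 14-21 | 105 21-28 | 106 28-31 |
Completion: 101=2  102=6  103=14  104=21  105=28  106=31
Turnaround (C−A): 101=2  102=6  103=14  104=21  105=28  106=31
Finish order: 101 → 102 → 103 → 104 → 105 → 106

103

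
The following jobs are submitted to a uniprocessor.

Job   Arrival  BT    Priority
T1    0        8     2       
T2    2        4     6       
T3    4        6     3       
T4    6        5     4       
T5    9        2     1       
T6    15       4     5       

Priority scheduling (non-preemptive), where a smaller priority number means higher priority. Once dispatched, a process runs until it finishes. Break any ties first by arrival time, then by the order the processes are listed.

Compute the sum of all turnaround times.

Schedule: | T1 0-8 | T3 8-14 | T5 14-16 | T4 16-21 | T6 21-25 | T2 25-29 |
Completion: T1=8  T2=29  T3=14  T4=21  T5=16  T6=25
Turnaround (C−A): T1=8  T2=27  T3=10  T4=15  T5=7  T6=10
Turnaround = completion − arrival: T1=8, T2=27, T3=10, T4=15, T5=7, T6=10
Total turnaround = 8 + 27 + 10 + 15 + 7 + 10 = 77

77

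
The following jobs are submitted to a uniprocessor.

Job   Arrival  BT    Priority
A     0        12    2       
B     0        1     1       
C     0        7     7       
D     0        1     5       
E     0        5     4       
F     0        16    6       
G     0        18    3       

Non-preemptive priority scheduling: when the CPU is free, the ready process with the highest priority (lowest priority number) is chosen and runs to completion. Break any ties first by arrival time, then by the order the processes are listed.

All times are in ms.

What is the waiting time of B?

Gantt: | B 0-1 | A 1-13 | G 13-31 | E 31-36 | D 36-37 | F 37-53 | C 53-60 |
Completion: A=13  B=1  C=60  D=37  E=36  F=53  G=31
Turnaround (C−A): A=13  B=1  C=60  D=37  E=36  F=53  G=31
Waiting(B) = turnaround − burst = 1 − 1 = 0

0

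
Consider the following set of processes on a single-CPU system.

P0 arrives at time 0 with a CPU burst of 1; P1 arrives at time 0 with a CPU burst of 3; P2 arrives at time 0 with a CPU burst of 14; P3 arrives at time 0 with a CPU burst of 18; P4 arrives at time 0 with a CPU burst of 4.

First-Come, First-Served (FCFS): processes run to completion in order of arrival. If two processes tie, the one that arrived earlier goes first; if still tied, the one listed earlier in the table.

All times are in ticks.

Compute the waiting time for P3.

Timeline: | P0 0-1 | P1 1-4 | P2 4-18 | P3 18-36 | P4 36-40 |
Completion: P0=1  P1=4  P2=18  P3=36  P4=40
Turnaround (C−A): P0=1  P1=4  P2=18  P3=36  P4=40
Waiting(P3) = turnaround − burst = 36 − 18 = 18

18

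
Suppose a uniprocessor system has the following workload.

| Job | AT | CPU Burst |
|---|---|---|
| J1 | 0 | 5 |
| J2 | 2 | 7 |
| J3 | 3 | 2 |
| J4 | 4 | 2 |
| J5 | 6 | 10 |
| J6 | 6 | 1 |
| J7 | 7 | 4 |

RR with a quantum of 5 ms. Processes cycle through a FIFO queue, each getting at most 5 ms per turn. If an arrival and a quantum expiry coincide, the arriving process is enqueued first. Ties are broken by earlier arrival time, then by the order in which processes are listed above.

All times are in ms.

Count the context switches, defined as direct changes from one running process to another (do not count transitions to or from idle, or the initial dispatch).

8

Timeline: | J1 0-5 | J2 5-10 | J3 10-12 | J4 12-14 | J5 14-19 | J6 19-20 | J7 20-24 | J2 24-26 | J5 26-31 |
Completion: J1=5  J2=26  J3=12  J4=14  J5=31  J6=20  J7=24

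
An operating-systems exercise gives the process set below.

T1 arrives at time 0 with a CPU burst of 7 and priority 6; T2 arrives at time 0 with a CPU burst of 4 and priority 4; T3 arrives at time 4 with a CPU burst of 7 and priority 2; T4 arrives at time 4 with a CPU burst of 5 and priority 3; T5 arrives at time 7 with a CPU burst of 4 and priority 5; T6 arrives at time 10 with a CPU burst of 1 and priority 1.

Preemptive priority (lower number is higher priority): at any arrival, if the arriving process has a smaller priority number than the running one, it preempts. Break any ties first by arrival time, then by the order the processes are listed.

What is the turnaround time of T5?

14

Schedule: | T2 0-4 | T3 4-10 | T6 10-11 | T3 11-12 | T4 12-17 | T5 17-21 | T1 21-28 |
Completion: T1=28  T2=4  T3=12  T4=17  T5=21  T6=11
Turnaround (C−A): T1=28  T2=4  T3=8  T4=13  T5=14  T6=1
Turnaround(T5) = completion − arrival = 21 − 7 = 14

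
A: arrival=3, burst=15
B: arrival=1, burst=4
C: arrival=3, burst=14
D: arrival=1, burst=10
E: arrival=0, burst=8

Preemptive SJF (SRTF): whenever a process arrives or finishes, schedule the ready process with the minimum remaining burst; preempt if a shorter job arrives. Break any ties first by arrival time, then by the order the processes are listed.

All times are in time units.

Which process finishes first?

B

Schedule: | E 0-1 | B 1-5 | E 5-12 | D 12-22 | C 22-36 | A 36-51 |
Completion: A=51  B=5  C=36  D=22  E=12
Turnaround (C−A): A=48  B=4  C=33  D=21  E=12
Finish order: B → E → D → C → A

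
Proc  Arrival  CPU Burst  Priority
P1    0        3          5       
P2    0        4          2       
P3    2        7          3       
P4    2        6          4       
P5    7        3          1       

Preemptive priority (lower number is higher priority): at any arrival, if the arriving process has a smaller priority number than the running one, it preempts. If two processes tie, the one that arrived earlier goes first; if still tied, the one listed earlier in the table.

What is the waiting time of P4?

Timeline: | P2 0-4 | P3 4-7 | P5 7-10 | P3 10-14 | P4 14-20 | P1 20-23 |
Completion: P1=23  P2=4  P3=14  P4=20  P5=10
Waiting(P4) = turnaround − burst = 18 − 6 = 12

12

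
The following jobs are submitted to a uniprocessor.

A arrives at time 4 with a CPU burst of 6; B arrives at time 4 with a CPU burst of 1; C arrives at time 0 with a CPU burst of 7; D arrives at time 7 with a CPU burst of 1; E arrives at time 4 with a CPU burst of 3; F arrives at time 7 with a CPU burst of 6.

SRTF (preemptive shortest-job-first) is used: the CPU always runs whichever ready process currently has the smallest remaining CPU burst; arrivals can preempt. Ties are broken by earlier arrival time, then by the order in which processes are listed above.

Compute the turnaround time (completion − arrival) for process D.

Gantt: | C 0-4 | B 4-5 | C 5-8 | D 8-9 | E 9-12 | A 12-18 | F 18-24 |
Completion: A=18  B=5  C=8  D=9  E=12  F=24
Turnaround (C−A): A=14  B=1  C=8  D=2  E=8  F=17
Turnaround(D) = completion − arrival = 9 − 7 = 2

2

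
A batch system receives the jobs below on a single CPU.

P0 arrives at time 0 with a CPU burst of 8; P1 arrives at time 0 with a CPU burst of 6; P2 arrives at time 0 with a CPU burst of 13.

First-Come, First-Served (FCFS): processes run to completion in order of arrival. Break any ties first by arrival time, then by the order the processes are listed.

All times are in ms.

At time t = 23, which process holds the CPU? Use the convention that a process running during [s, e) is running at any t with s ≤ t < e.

P2

Schedule: | P0 0-8 | P1 8-14 | P2 14-27 |
Completion: P0=8  P1=14  P2=27
Turnaround (C−A): P0=8  P1=14  P2=27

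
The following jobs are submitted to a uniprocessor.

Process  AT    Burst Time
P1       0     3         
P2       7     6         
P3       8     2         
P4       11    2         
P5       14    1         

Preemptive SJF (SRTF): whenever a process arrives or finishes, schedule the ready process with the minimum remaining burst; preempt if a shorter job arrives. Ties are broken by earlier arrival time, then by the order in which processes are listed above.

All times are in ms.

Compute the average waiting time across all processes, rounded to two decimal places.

Timeline: | P1 0-3 | idle 3-7 | P2 7-8 | P3 8-10 | P2 10-11 | P4 11-13 | P2 13-14 | P5 14-15 | P2 15-18 |
Completion: P1=3  P2=18  P3=10  P4=13  P5=15
Waiting times: P1=0, P2=5, P3=0, P4=0, P5=0
Average waiting = (0+5+0+0+0) / 5 = 5/5 = 1.00

1.00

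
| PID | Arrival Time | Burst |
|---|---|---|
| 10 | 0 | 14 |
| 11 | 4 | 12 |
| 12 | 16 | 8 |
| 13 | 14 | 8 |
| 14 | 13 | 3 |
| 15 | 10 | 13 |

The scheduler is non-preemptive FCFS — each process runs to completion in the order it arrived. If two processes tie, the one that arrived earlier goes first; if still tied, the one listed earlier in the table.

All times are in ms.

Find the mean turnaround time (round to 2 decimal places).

28.67

Gantt: | 10 0-14 | 11 14-26 | 15 26-39 | 14 39-42 | 13 42-50 | 12 50-58 |
Completion: 10=14  11=26  12=58  13=50  14=42  15=39
Turnaround (C−A): 10=14  11=22  12=42  13=36  14=29  15=29
Turnaround times: 10=14, 11=22, 12=42, 13=36, 14=29, 15=29
Average turnaround = (14+22+42+36+29+29) / 6 = 172/6 = 28.67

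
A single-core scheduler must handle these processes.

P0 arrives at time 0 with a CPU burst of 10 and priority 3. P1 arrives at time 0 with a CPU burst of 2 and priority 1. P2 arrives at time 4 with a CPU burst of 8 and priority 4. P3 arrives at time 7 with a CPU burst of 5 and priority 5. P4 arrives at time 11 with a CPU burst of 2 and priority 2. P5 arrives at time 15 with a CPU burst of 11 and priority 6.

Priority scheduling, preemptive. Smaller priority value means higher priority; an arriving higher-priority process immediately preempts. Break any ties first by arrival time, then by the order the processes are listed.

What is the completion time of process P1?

2

Timeline: | P1 0-2 | P0 2-11 | P4 11-13 | P0 13-14 | P2 14-22 | P3 22-27 | P5 27-38 |
Completion: P0=14  P1=2  P2=22  P3=27  P4=13  P5=38
Turnaround (C−A): P0=14  P1=2  P2=18  P3=20  P4=2  P5=23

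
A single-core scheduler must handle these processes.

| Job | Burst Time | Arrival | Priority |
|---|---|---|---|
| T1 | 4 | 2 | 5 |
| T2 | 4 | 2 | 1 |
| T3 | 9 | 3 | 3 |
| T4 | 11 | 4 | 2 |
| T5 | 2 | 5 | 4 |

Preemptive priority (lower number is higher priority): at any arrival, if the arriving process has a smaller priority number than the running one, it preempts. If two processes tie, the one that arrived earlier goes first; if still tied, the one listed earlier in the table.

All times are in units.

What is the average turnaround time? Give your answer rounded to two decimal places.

Schedule: | idle 0-2 | T2 2-6 | T4 6-17 | T3 17-26 | T5 26-28 | T1 28-32 |
Completion: T1=32  T2=6  T3=26  T4=17  T5=28
Turnaround times: T1=30, T2=4, T3=23, T4=13, T5=23
Average turnaround = (30+4+23+13+23) / 5 = 93/5 = 18.60

18.60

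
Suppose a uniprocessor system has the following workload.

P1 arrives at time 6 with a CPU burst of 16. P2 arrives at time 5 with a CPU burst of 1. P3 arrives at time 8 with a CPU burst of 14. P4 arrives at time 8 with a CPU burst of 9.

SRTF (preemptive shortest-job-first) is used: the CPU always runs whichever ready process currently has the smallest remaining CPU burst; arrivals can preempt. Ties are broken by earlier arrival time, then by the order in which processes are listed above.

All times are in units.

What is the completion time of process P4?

Gantt: | idle 0-5 | P2 5-6 | P1 6-8 | P4 8-17 | P1 17-31 | P3 31-45 |
Completion: P1=31  P2=6  P3=45  P4=17
Turnaround (C−A): P1=25  P2=1  P3=37  P4=9

17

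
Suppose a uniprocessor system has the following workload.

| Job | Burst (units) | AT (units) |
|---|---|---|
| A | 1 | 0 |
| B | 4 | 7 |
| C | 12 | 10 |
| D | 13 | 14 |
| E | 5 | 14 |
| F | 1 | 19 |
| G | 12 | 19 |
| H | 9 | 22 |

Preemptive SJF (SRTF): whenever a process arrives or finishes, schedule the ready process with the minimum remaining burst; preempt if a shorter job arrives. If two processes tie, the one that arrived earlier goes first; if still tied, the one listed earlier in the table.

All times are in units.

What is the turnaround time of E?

5

Schedule: | A 0-1 | idle 1-7 | B 7-11 | C 11-14 | E 14-19 | F 19-20 | C 20-29 | H 29-38 | G 38-50 | D 50-63 |
Completion: A=1  B=11  C=29  D=63  E=19  F=20  G=50  H=38
Turnaround(E) = completion − arrival = 19 − 14 = 5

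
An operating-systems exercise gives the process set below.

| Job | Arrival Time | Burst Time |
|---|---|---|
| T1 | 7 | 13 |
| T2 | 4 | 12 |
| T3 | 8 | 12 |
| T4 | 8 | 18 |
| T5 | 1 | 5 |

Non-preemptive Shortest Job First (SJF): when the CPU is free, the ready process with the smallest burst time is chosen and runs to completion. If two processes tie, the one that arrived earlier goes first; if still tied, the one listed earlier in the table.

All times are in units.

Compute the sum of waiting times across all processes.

Gantt: | idle 0-1 | T5 1-6 | T2 6-18 | T3 18-30 | T1 30-43 | T4 43-61 |
Completion: T1=43  T2=18  T3=30  T4=61  T5=6
Turnaround (C−A): T1=36  T2=14  T3=22  T4=53  T5=5
Waiting = turnaround − burst: T1=23, T2=2, T3=10, T4=35, T5=0
Total waiting = 23 + 2 + 10 + 35 + 0 = 70

70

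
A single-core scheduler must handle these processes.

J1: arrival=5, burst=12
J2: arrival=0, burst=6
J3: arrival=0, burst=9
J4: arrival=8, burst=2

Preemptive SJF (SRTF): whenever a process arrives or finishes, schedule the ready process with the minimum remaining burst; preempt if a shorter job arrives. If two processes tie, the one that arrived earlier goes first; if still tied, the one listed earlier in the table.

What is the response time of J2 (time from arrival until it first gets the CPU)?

0

Gantt: | J2 0-6 | J3 6-8 | J4 8-10 | J3 10-17 | J1 17-29 |
Completion: J1=29  J2=6  J3=17  J4=10
Turnaround (C−A): J1=24  J2=6  J3=17  J4=2
Response(J2) = first start − arrival = 0 − 0 = 0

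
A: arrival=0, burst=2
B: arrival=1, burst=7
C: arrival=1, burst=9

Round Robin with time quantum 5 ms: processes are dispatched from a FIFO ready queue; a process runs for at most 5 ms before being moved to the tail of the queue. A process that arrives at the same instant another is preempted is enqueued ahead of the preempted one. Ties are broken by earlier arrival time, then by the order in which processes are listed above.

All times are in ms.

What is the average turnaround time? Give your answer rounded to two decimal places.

Schedule: | A 0-2 | B 2-7 | C 7-12 | B 12-14 | C 14-18 |
Completion: A=2  B=14  C=18
Turnaround times: A=2, B=13, C=17
Average turnaround = (2+13+17) / 3 = 32/3 = 10.67

10.67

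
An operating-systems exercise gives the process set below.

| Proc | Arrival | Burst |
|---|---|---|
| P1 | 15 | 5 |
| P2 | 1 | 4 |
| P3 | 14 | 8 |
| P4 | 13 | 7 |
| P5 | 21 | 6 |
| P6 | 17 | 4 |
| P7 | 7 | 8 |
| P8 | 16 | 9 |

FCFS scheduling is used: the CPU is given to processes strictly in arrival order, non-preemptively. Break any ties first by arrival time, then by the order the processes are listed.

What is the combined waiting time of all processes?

98

Timeline: | idle 0-1 | P2 1-5 | idle 5-7 | P7 7-15 | P4 15-22 | P3 22-30 | P1 30-35 | P8 35-44 | P6 44-48 | P5 48-54 |
Completion: P1=35  P2=5  P3=30  P4=22  P5=54  P6=48  P7=15  P8=44
Turnaround (C−A): P1=20  P2=4  P3=16  P4=9  P5=33  P6=31  P7=8  P8=28
Waiting = turnaround − burst: P1=15, P2=0, P3=8, P4=2, P5=27, P6=27, P7=0, P8=19
Total waiting = 15 + 0 + 8 + 2 + 27 + 27 + 0 + 19 = 98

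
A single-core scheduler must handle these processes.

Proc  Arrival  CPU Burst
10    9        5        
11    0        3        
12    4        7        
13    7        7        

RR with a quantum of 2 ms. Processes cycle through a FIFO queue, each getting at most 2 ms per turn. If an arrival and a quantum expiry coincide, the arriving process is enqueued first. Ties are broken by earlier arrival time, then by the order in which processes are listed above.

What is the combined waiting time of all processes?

23

Schedule: | 11 0-3 | idle 3-4 | 12 4-8 | 13 8-10 | 12 10-12 | 10 12-14 | 13 14-16 | 12 16-17 | 10 17-19 | 13 19-21 | 10 21-22 | 13 22-23 |
Completion: 10=22  11=3  12=17  13=23
Waiting = turnaround − burst: 10=8, 11=0, 12=6, 13=9
Total waiting = 8 + 0 + 6 + 9 = 23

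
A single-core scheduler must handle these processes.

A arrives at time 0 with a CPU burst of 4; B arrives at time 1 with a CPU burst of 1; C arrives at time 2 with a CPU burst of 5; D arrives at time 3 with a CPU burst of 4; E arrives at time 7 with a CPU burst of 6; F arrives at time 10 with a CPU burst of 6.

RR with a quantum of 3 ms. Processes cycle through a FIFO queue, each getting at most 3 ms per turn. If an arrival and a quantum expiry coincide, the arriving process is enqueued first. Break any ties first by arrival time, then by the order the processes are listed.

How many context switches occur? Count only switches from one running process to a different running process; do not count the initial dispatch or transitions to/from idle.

10

Gantt: | A 0-3 | B 3-4 | C 4-7 | D 7-10 | A 10-11 | E 11-14 | C 14-16 | F 16-19 | D 19-20 | E 20-23 | F 23-26 |
Completion: A=11  B=4  C=16  D=20  E=23  F=26
Turnaround (C−A): A=11  B=3  C=14  D=17  E=16  F=16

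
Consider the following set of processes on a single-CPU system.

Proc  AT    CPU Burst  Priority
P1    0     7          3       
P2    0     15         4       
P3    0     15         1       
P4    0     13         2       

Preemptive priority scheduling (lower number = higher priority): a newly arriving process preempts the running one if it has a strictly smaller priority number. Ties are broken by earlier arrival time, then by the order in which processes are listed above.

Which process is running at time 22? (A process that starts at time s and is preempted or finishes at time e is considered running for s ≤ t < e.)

P4

Gantt: | P3 0-15 | P4 15-28 | P1 28-35 | P2 35-50 |
Completion: P1=35  P2=50  P3=15  P4=28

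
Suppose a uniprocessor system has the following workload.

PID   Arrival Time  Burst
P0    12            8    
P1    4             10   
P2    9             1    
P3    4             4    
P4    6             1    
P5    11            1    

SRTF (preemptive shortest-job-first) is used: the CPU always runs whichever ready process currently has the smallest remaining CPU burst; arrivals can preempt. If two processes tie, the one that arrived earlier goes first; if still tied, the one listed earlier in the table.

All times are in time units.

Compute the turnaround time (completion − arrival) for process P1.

Schedule: | idle 0-4 | P3 4-6 | P4 6-7 | P3 7-9 | P2 9-10 | P1 10-11 | P5 11-12 | P0 12-20 | P1 20-29 |
Completion: P0=20  P1=29  P2=10  P3=9  P4=7  P5=12
Turnaround (C−A): P0=8  P1=25  P2=1  P3=5  P4=1  P5=1
Turnaround(P1) = completion − arrival = 29 − 4 = 25

25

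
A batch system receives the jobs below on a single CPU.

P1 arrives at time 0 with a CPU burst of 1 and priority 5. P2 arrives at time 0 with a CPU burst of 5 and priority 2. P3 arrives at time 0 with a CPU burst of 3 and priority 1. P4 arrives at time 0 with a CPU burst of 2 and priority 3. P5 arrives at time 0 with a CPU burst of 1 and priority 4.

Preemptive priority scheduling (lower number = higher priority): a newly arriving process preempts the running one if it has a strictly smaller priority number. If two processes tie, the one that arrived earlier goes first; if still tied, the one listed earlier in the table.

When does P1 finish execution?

Gantt: | P3 0-3 | P2 3-8 | P4 8-10 | P5 10-11 | P1 11-12 |
Completion: P1=12  P2=8  P3=3  P4=10  P5=11

12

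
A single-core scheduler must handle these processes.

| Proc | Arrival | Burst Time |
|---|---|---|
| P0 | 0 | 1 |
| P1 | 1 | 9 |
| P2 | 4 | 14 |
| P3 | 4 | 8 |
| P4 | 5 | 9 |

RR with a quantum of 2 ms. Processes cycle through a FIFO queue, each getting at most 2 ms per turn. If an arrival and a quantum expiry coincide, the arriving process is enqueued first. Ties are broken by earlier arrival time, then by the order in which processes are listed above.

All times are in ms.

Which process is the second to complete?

P1

Timeline: | P0 0-1 | P1 1-5 | P2 5-7 | P3 7-9 | P4 9-11 | P1 11-13 | P2 13-15 | P3 15-17 | P4 17-19 | P1 19-21 | P2 21-23 | P3 23-25 | P4 25-27 | P1 27-28 | P2 28-30 | P3 30-32 | P4 32-34 | P2 34-36 | P4 36-37 | P2 37-41 |
Completion: P0=1  P1=28  P2=41  P3=32  P4=37
Finish order: P0 → P1 → P3 → P4 → P2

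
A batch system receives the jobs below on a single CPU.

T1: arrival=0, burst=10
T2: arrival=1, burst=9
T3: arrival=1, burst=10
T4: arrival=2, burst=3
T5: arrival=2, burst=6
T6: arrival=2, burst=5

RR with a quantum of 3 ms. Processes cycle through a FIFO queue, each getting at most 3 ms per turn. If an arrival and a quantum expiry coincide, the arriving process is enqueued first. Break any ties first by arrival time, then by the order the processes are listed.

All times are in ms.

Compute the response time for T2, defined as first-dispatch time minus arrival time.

Timeline: | T1 0-3 | T2 3-6 | T3 6-9 | T4 9-12 | T5 12-15 | T6 15-18 | T1 18-21 | T2 21-24 | T3 24-27 | T5 27-30 | T6 30-32 | T1 32-35 | T2 35-38 | T3 38-41 | T1 41-42 | T3 42-43 |
Completion: T1=42  T2=38  T3=43  T4=12  T5=30  T6=32
Response(T2) = first start − arrival = 3 − 1 = 2

2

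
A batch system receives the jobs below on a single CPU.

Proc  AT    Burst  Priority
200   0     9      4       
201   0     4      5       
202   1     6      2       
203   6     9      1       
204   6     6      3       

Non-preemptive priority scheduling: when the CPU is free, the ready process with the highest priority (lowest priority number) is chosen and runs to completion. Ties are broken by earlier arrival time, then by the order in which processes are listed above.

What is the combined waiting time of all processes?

Schedule: | 200 0-9 | 203 9-18 | 202 18-24 | 204 24-30 | 201 30-34 |
Completion: 200=9  201=34  202=24  203=18  204=30
Turnaround (C−A): 200=9  201=34  202=23  203=12  204=24
Waiting = turnaround − burst: 200=0, 201=30, 202=17, 203=3, 204=18
Total waiting = 0 + 30 + 17 + 3 + 18 = 68

68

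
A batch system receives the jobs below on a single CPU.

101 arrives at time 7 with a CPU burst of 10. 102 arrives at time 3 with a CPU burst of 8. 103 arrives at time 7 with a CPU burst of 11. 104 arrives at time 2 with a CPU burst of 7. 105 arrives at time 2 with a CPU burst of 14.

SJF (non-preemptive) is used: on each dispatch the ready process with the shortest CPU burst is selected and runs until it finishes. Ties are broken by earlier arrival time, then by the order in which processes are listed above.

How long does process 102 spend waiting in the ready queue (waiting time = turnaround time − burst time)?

6

Gantt: | idle 0-2 | 104 2-9 | 102 9-17 | 101 17-27 | 103 27-38 | 105 38-52 |
Completion: 101=27  102=17  103=38  104=9  105=52
Waiting(102) = turnaround − burst = 14 − 8 = 6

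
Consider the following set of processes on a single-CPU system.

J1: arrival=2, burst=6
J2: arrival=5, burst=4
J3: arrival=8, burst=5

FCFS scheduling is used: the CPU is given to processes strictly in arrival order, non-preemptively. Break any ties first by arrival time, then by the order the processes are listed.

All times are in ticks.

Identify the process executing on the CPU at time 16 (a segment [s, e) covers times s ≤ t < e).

J3

Timeline: | idle 0-2 | J1 2-8 | J2 8-12 | J3 12-17 |
Completion: J1=8  J2=12  J3=17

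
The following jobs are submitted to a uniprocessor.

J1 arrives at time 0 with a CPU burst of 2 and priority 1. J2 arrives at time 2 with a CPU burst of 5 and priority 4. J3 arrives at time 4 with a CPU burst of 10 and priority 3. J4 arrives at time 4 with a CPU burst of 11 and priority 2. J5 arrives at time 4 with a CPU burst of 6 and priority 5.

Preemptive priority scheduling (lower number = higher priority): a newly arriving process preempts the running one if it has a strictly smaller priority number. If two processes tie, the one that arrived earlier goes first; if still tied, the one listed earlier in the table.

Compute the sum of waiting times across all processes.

56

Gantt: | J1 0-2 | J2 2-4 | J4 4-15 | J3 15-25 | J2 25-28 | J5 28-34 |
Completion: J1=2  J2=28  J3=25  J4=15  J5=34
Turnaround (C−A): J1=2  J2=26  J3=21  J4=11  J5=30
Waiting = turnaround − burst: J1=0, J2=21, J3=11, J4=0, J5=24
Total waiting = 0 + 21 + 11 + 0 + 24 = 56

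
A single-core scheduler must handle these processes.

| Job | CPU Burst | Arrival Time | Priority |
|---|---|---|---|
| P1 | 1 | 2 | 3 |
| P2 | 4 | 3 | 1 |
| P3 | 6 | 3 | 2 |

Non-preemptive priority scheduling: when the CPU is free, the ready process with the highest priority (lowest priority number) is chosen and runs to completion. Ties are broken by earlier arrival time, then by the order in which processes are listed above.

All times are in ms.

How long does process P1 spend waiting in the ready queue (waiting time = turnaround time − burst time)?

0

Timeline: | idle 0-2 | P1 2-3 | P2 3-7 | P3 7-13 |
Completion: P1=3  P2=7  P3=13
Turnaround (C−A): P1=1  P2=4  P3=10
Waiting(P1) = turnaround − burst = 1 − 1 = 0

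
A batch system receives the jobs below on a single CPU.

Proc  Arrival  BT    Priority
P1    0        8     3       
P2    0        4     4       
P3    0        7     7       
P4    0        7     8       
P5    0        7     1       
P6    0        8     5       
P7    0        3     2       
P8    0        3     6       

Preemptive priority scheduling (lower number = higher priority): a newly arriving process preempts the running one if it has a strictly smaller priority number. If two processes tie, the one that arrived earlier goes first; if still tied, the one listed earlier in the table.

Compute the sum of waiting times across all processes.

160

Timeline: | P5 0-7 | P7 7-10 | P1 10-18 | P2 18-22 | P6 22-30 | P8 30-33 | P3 33-40 | P4 40-47 |
Completion: P1=18  P2=22  P3=40  P4=47  P5=7  P6=30  P7=10  P8=33
Waiting = turnaround − burst: P1=10, P2=18, P3=33, P4=40, P5=0, P6=22, P7=7, P8=30
Total waiting = 10 + 18 + 33 + 40 + 0 + 22 + 7 + 30 = 160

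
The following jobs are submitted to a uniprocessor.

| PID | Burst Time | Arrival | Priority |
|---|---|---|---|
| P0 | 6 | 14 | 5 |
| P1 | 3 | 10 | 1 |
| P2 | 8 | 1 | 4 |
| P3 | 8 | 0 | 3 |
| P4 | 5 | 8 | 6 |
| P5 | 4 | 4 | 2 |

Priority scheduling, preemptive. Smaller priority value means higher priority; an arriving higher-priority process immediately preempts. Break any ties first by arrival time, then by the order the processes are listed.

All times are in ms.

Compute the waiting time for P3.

7

Schedule: | P3 0-4 | P5 4-8 | P3 8-10 | P1 10-13 | P3 13-15 | P2 15-23 | P0 23-29 | P4 29-34 |
Completion: P0=29  P1=13  P2=23  P3=15  P4=34  P5=8
Turnaround (C−A): P0=15  P1=3  P2=22  P3=15  P4=26  P5=4
Waiting(P3) = turnaround − burst = 15 − 8 = 7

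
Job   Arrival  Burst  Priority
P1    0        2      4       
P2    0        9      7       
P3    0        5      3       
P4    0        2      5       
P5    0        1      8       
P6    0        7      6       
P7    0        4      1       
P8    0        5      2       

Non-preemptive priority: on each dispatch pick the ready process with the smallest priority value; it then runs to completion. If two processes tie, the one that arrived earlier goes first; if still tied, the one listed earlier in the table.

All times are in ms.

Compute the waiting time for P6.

Gantt: | P7 0-4 | P8 4-9 | P3 9-14 | P1 14-16 | P4 16-18 | P6 18-25 | P2 25-34 | P5 34-35 |
Completion: P1=16  P2=34  P3=14  P4=18  P5=35  P6=25  P7=4  P8=9
Turnaround (C−A): P1=16  P2=34  P3=14  P4=18  P5=35  P6=25  P7=4  P8=9
Waiting(P6) = turnaround − burst = 25 − 7 = 18

18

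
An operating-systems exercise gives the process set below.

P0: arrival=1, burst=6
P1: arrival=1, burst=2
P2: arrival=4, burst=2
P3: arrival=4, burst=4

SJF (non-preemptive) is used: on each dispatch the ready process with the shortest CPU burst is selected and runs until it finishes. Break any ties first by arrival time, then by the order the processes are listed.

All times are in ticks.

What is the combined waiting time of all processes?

Schedule: | idle 0-1 | P1 1-3 | P0 3-9 | P2 9-11 | P3 11-15 |
Completion: P0=9  P1=3  P2=11  P3=15
Waiting = turnaround − burst: P0=2, P1=0, P2=5, P3=7
Total waiting = 2 + 0 + 5 + 7 = 14

14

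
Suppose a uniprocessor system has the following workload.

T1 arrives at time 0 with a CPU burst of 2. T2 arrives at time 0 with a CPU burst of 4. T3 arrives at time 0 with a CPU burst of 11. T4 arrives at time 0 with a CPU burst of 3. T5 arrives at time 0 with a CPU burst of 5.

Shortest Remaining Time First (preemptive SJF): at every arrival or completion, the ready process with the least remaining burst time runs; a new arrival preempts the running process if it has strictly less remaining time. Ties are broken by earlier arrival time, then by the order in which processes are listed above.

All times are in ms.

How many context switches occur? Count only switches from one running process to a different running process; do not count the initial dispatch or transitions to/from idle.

Timeline: | T1 0-2 | T4 2-5 | T2 5-9 | T5 9-14 | T3 14-25 |
Completion: T1=2  T2=9  T3=25  T4=5  T5=14

4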